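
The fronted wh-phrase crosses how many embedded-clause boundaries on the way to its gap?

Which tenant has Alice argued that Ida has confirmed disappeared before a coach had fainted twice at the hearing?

2

"which tenant" is extracted from the subject of "disappeared".
Boundaries crossed, outermost first: [that], [Ø] — 2 in total.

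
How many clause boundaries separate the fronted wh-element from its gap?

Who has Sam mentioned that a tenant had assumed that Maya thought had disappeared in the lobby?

"who" is extracted from the subject of "disappeared".
Boundaries crossed, outermost first: [that], [that], [Ø] — 3 in total.

3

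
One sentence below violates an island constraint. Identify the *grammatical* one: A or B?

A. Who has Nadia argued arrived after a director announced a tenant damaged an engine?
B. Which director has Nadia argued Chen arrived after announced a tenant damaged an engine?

A

In B, the wh-phrase is extracted from inside an adjunct island (introduced by "after"), which blocks movement.
In A, the extraction path crosses only that-complement boundaries, which are transparent.
So A is grammatical.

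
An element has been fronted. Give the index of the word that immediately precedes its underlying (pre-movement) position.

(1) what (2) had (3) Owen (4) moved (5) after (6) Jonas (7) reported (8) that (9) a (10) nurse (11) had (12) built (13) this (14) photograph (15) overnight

4

The displaced element is "what" (word 1).
It functions as the direct object of "moved", so the gap sits immediately after word 4 ("moved").
Base order: Owen had moved what after Jonas reported that a nurse had built this photograph overnight.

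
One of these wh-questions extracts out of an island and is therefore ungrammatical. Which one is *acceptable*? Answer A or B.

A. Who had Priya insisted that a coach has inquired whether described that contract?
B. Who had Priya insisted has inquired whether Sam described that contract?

B

In A, the wh-phrase is extracted from inside a wh-island (introduced by "whether"), which blocks movement.
In B, the extraction path crosses only that-complement boundaries, which are transparent.
So B is grammatical.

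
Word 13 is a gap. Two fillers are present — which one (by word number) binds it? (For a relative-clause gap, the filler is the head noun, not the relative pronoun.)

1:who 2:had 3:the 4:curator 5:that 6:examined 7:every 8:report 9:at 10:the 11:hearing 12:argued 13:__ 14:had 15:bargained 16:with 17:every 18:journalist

1

The marked gap is the subject of "bargained".
Its filler is the fronted wh-phrase "who", at word 1.
(The other dependency links word 4 to a gap after word 5.)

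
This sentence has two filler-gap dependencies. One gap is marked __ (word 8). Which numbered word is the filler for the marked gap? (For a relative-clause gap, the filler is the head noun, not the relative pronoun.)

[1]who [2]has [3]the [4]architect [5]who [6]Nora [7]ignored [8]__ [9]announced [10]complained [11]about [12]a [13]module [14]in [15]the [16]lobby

The marked gap is inside the relative clause, the direct object of "ignored".
Its filler is the head noun "architect" (via "who"), at word 4.
(The other dependency links word 1 to a gap after word 9.)

4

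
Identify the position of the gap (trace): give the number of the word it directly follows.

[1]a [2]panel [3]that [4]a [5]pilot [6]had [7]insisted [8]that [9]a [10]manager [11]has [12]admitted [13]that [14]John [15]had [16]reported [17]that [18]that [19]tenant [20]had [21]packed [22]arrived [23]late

21

The displaced element is "a panel" (word 2).
It is linked across 3 clause boundaries (that → that → that).
It functions as the direct object of "packed", so the gap sits immediately after word 21 ("packed").
Base order: A pilot had insisted that a manager has admitted that John had reported that that tenant had packed a panel.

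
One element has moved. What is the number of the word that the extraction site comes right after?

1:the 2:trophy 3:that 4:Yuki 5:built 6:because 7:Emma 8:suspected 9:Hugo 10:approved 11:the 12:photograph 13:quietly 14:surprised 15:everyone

The displaced element is "the trophy" (word 2).
It functions as the direct object of "built", so the gap sits immediately after word 5 ("built").
Base order: Yuki built the trophy because Emma suspected Hugo approved the photograph quietly.

5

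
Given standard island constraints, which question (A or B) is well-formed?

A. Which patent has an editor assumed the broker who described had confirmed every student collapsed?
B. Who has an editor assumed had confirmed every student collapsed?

B

In A, the wh-phrase is extracted from inside a complex-NP island (relative clause) (introduced by "who"), which blocks movement.
In B, the extraction path crosses only that-complement boundaries, which are transparent.
So B is grammatical.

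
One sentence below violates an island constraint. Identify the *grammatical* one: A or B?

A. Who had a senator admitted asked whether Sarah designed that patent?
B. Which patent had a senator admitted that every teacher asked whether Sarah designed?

A

In B, the wh-phrase is extracted from inside a wh-island (introduced by "whether"), which blocks movement.
In A, the extraction path crosses only that-complement boundaries, which are transparent.
So A is grammatical.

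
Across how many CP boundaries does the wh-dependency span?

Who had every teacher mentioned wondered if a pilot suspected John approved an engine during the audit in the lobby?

"who" is extracted from the subject of "wondered".
Boundaries crossed, outermost first: [Ø] — 1 in total.

1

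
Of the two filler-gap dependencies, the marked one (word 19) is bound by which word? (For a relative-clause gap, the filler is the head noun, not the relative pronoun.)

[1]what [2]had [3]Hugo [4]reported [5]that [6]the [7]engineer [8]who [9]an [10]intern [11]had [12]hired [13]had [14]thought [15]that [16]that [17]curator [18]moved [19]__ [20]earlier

The marked gap is the direct object of "moved".
Its filler is the fronted wh-phrase "what", at word 1.
(The other dependency links word 7 to a gap after word 12.)

1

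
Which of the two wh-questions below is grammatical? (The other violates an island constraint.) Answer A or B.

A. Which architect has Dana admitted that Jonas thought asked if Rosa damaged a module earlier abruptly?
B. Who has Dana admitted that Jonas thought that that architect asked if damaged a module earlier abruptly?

A

In B, the wh-phrase is extracted from inside a wh-island (introduced by "if"), which blocks movement.
In A, the extraction path crosses only that-complement boundaries, which are transparent.
So A is grammatical.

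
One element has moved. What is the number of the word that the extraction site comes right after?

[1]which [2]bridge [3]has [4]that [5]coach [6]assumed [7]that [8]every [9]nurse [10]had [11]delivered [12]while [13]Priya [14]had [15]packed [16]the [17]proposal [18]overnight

The displaced element is "which bridge" (word 2).
It is linked across 1 clause boundary (that).
It functions as the direct object of "delivered", so the gap sits immediately after word 11 ("delivered").
Base order: That coach has assumed that every nurse had delivered which bridge while Priya had packed the proposal overnight.

11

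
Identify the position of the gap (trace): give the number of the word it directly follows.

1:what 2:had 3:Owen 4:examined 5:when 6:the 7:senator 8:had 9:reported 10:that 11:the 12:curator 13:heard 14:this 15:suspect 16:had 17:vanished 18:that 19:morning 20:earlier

The displaced element is "what" (word 1).
It functions as the direct object of "examined", so the gap sits immediately after word 4 ("examined").
Base order: Owen had examined what when the senator had reported that the curator heard this suspect had vanished that morning earlier.

4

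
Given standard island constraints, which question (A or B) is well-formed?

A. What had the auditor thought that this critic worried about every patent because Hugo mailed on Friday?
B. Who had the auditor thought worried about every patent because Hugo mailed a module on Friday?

B

In A, the wh-phrase is extracted from inside an adjunct island (introduced by "because"), which blocks movement.
In B, the extraction path crosses only that-complement boundaries, which are transparent.
So B is grammatical.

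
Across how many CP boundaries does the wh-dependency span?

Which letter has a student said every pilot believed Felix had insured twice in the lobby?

2

"which letter" is extracted from the object of "insured".
Boundaries crossed, outermost first: [Ø], [Ø] — 2 in total.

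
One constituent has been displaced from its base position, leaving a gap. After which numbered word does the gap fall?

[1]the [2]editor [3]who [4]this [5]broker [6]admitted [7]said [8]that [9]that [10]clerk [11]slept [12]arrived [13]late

The displaced element is "the editor" (word 2).
It is linked across 1 clause boundary (Ø).
It functions as the subject of "said", so the gap sits immediately after word 6 ("admitted").
Base order: This broker admitted the editor said that that clerk slept.

6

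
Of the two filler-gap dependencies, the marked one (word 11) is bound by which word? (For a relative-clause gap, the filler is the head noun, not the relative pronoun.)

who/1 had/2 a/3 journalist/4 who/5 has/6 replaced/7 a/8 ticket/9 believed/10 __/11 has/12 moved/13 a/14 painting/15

The marked gap is the subject of "moved".
Its filler is the fronted wh-phrase "who", at word 1.
(The other dependency links word 4 to a gap after word 5.)

1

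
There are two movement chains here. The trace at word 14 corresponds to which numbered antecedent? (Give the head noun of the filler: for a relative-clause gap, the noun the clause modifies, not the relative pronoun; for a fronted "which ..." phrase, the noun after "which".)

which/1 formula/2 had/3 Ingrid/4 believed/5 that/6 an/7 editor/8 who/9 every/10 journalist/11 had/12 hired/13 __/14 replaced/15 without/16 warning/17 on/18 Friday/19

The marked gap is inside the relative clause, the direct object of "hired".
Its filler is the head noun "editor" (via "who"), at word 8.
(The other dependency links word 2 to a gap after word 15.)

8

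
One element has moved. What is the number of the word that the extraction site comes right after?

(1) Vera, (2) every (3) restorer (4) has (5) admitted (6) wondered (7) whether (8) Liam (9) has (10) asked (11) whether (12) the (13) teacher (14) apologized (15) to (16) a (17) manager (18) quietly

The displaced element is "Vera" (word 1).
It is linked across 1 clause boundary (Ø).
It functions as the subject of "wondered", so the gap sits immediately after word 5 ("admitted").
Base order: Every restorer has admitted Vera wondered whether Liam has asked whether the teacher apologized to a manager quietly.

5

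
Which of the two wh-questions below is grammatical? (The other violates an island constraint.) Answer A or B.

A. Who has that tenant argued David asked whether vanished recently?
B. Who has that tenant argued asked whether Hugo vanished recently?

In A, the wh-phrase is extracted from inside a wh-island (introduced by "whether"), which blocks movement.
In B, the extraction path crosses only that-complement boundaries, which are transparent.
So B is grammatical.

B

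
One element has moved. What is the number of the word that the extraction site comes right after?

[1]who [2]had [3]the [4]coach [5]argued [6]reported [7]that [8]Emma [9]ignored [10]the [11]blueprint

The displaced element is "who" (word 1).
It is linked across 1 clause boundary (Ø).
It functions as the subject of "reported", so the gap sits immediately after word 5 ("argued").
Base order: The coach had argued that who reported that Emma ignored the blueprint.

5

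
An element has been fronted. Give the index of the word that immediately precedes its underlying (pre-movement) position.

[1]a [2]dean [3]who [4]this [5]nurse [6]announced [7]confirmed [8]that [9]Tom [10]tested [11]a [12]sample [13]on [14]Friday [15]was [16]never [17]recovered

The displaced element is "a dean" (word 2).
It is linked across 1 clause boundary (Ø).
It functions as the subject of "confirmed", so the gap sits immediately after word 6 ("announced").
Base order: This nurse announced that a dean confirmed that Tom tested a sample on Friday.

6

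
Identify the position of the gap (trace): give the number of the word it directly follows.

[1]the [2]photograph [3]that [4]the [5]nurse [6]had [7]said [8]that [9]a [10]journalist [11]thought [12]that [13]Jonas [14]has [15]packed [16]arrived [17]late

The displaced element is "the photograph" (word 2).
It is linked across 2 clause boundaries (that → that).
It functions as the direct object of "packed", so the gap sits immediately after word 15 ("packed").
Base order: The nurse had said that a journalist thought that Jonas has packed the photograph.

15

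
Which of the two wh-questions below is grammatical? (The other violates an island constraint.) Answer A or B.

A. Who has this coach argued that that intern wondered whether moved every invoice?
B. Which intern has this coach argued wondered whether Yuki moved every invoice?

B

In A, the wh-phrase is extracted from inside a wh-island (introduced by "whether"), which blocks movement.
In B, the extraction path crosses only that-complement boundaries, which are transparent.
So B is grammatical.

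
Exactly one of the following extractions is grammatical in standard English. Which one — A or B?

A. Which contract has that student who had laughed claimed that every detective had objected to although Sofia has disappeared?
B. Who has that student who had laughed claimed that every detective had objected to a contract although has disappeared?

A

In B, the wh-phrase is extracted from inside an adjunct island (introduced by "although"), which blocks movement.
In A, the extraction path crosses only that-complement boundaries, which are transparent.
So A is grammatical.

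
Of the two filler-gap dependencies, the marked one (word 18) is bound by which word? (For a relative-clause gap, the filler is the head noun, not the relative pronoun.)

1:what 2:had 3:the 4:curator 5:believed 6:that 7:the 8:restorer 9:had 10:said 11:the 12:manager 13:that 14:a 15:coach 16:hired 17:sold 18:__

1

The marked gap is the direct object of "sold".
Its filler is the fronted wh-phrase "what", at word 1.
(The other dependency links word 12 to a gap after word 16.)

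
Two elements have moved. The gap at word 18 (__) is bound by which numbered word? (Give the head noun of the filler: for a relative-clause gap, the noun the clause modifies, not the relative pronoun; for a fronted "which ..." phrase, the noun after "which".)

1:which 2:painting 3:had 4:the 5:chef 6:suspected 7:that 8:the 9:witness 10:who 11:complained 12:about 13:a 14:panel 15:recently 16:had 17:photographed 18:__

The marked gap is the direct object of "photographed".
Its filler is the fronted wh-phrase "which painting", at word 2.
(The other dependency links word 9 to a gap after word 10.)

2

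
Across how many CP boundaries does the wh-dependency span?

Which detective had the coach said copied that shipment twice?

1

"which detective" is extracted from the subject of "copied".
Boundaries crossed, outermost first: [Ø] — 1 in total.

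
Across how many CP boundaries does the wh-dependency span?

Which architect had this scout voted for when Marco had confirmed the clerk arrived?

0

"which architect" originates inside the matrix clause — no clause boundary is crossed.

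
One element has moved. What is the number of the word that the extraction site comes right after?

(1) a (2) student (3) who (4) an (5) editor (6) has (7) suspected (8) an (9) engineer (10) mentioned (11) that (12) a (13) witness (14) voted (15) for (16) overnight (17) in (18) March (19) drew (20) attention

15

The displaced element is "a student" (word 2).
It is linked across 2 clause boundaries (Ø → that).
It functions as the object of the preposition "for" of "voted", so the gap sits immediately after word 15 ("for").
Base order: An editor has suspected an engineer mentioned that a witness voted for a student overnight in March.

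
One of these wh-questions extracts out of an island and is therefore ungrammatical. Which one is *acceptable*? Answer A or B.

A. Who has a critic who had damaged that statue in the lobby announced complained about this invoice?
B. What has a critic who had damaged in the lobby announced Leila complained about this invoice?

In B, the wh-phrase is extracted from inside a complex-NP island (relative clause) (introduced by "who"), which blocks movement.
In A, the extraction path crosses only that-complement boundaries, which are transparent.
So A is grammatical.

A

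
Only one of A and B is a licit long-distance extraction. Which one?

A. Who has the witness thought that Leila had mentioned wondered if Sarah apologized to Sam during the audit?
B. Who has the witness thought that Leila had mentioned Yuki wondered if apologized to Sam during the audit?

In B, the wh-phrase is extracted from inside a wh-island (introduced by "if"), which blocks movement.
In A, the extraction path crosses only that-complement boundaries, which are transparent.
So A is grammatical.

A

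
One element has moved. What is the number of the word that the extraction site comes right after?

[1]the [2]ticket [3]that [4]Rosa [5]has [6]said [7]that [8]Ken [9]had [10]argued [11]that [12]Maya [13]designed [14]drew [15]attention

13

The displaced element is "the ticket" (word 2).
It is linked across 2 clause boundaries (that → that).
It functions as the direct object of "designed", so the gap sits immediately after word 13 ("designed").
Base order: Rosa has said that Ken had argued that Maya designed the ticket.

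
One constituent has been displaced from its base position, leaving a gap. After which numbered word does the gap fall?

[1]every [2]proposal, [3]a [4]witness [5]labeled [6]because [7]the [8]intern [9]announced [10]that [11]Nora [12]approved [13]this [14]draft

5

The displaced element is "every proposal" (word 2).
It functions as the direct object of "labeled", so the gap sits immediately after word 5 ("labeled").
Base order: A witness labeled every proposal because the intern announced that Nora approved this draft.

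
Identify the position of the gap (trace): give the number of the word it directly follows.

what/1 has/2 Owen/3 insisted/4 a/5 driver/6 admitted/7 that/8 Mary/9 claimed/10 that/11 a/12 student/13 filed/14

The displaced element is "what" (word 1).
It is linked across 3 clause boundaries (Ø → that → that).
It functions as the direct object of "filed", so the gap sits immediately after word 14 ("filed").
Base order: Owen has insisted a driver admitted that Mary claimed that a student filed what.

14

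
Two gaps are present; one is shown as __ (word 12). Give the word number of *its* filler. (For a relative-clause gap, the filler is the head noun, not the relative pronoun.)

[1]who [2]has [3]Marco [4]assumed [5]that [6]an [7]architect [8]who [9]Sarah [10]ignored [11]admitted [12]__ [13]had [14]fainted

1

The marked gap is the subject of "fainted".
Its filler is the fronted wh-phrase "who", at word 1.
(The other dependency links word 7 to a gap after word 10.)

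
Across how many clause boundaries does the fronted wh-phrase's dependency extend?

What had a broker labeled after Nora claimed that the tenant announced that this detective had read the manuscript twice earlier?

"what" originates inside the matrix clause — no clause boundary is crossed.

0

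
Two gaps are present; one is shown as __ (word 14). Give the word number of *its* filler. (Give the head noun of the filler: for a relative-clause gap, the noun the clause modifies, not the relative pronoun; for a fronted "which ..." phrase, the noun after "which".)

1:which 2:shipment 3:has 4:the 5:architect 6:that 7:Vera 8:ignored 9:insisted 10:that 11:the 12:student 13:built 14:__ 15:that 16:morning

The marked gap is the direct object of "built".
Its filler is the fronted wh-phrase "which shipment", at word 2.
(The other dependency links word 5 to a gap after word 8.)

2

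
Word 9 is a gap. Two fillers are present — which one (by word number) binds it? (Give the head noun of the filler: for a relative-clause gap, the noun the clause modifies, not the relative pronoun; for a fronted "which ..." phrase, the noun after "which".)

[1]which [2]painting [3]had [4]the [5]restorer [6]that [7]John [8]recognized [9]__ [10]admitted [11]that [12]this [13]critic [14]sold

The marked gap is inside the relative clause, the direct object of "recognized".
Its filler is the head noun "restorer" (via "that"), at word 5.
(The other dependency links word 2 to a gap after word 14.)

5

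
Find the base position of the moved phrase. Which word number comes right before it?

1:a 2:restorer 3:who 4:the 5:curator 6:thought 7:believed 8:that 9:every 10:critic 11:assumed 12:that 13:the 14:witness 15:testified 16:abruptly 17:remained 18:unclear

6

The displaced element is "a restorer" (word 2).
It is linked across 1 clause boundary (Ø).
It functions as the subject of "believed", so the gap sits immediately after word 6 ("thought").
Base order: The curator thought that a restorer believed that every critic assumed that the witness testified abruptly.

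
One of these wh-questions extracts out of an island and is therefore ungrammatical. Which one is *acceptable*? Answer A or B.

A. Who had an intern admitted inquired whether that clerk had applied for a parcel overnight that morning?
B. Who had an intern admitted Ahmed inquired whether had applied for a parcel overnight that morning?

A

In B, the wh-phrase is extracted from inside a wh-island (introduced by "whether"), which blocks movement.
In A, the extraction path crosses only that-complement boundaries, which are transparent.
So A is grammatical.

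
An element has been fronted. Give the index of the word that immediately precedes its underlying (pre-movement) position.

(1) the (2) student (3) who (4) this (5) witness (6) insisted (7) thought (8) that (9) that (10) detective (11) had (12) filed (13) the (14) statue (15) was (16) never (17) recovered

6

The displaced element is "the student" (word 2).
It is linked across 1 clause boundary (Ø).
It functions as the subject of "thought", so the gap sits immediately after word 6 ("insisted").
Base order: This witness insisted that the student thought that that detective had filed the statue.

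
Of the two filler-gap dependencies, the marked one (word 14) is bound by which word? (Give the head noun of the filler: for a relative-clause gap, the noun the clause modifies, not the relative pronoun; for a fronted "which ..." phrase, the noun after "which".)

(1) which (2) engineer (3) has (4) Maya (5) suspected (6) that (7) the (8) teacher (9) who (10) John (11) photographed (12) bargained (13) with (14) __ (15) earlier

The marked gap is the object of the preposition "with" of "bargained".
Its filler is the fronted wh-phrase "which engineer", at word 2.
(The other dependency links word 8 to a gap after word 11.)

2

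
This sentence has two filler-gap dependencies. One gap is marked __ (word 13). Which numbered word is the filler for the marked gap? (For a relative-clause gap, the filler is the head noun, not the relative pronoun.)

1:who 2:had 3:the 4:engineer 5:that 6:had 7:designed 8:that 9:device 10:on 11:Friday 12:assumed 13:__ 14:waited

1

The marked gap is the subject of "waited".
Its filler is the fronted wh-phrase "who", at word 1.
(The other dependency links word 4 to a gap after word 5.)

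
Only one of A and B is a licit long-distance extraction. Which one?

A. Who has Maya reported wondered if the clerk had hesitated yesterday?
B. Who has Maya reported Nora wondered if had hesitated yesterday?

In B, the wh-phrase is extracted from inside a wh-island (introduced by "if"), which blocks movement.
In A, the extraction path crosses only that-complement boundaries, which are transparent.
So A is grammatical.

A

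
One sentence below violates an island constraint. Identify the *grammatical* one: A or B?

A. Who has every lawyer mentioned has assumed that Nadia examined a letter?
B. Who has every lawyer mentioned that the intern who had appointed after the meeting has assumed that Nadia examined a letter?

In B, the wh-phrase is extracted from inside a complex-NP island (relative clause) (introduced by "who"), which blocks movement.
In A, the extraction path crosses only that-complement boundaries, which are transparent.
So A is grammatical.

A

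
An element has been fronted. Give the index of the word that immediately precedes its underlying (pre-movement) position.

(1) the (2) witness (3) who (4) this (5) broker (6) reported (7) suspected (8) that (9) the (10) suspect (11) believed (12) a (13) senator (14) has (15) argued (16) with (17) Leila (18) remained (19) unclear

The displaced element is "the witness" (word 2).
It is linked across 1 clause boundary (Ø).
It functions as the subject of "suspected", so the gap sits immediately after word 6 ("reported").
Base order: This broker reported that the witness suspected that the suspect believed a senator has argued with Leila.

6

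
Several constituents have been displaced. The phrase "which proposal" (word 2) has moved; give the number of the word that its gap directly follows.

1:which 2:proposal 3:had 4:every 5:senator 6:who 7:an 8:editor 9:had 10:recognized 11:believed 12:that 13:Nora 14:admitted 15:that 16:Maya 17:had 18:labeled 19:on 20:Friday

The displaced element is "which proposal" (word 2).
It is linked across 2 clause boundaries (that → that).
It functions as the direct object of "labeled", so the gap sits immediately after word 18 ("labeled").
Base order: Every senator who an editor had recognized had believed that Nora admitted that Maya had labeled which proposal on Friday.

18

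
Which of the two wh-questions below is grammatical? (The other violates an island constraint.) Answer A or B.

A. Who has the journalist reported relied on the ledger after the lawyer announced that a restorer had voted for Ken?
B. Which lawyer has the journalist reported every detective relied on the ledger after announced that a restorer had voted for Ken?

In B, the wh-phrase is extracted from inside an adjunct island (introduced by "after"), which blocks movement.
In A, the extraction path crosses only that-complement boundaries, which are transparent.
So A is grammatical.

A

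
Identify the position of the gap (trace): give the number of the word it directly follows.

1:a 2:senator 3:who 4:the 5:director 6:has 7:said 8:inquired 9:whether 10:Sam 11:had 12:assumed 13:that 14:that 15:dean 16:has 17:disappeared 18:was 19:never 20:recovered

The displaced element is "a senator" (word 2).
It is linked across 1 clause boundary (Ø).
It functions as the subject of "inquired", so the gap sits immediately after word 7 ("said").
Base order: The director has said that a senator inquired whether Sam had assumed that that dean has disappeared.

7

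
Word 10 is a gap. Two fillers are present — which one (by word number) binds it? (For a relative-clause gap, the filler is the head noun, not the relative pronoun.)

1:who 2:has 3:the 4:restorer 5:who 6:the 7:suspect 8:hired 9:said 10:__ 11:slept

The marked gap is the subject of "slept".
Its filler is the fronted wh-phrase "who", at word 1.
(The other dependency links word 4 to a gap after word 8.)

1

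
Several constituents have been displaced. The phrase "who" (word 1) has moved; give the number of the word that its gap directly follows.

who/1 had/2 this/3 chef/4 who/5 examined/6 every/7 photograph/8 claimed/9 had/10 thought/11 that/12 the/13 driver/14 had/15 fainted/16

The displaced element is "who" (word 1).
It is linked across 1 clause boundary (Ø).
It functions as the subject of "thought", so the gap sits immediately after word 9 ("claimed").
Base order: This chef who examined every photograph had claimed who had thought that the driver had fainted.

9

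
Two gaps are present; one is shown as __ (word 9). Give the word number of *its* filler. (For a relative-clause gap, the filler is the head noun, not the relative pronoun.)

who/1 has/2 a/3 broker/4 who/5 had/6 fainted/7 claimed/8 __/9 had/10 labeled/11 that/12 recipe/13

The marked gap is the subject of "labeled".
Its filler is the fronted wh-phrase "who", at word 1.
(The other dependency links word 4 to a gap after word 5.)

1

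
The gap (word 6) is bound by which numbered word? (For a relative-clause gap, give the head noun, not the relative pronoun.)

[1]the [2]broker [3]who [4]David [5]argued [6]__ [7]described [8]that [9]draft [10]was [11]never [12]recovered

2

The gap at 6 is the subject of "described", inside a relative clause.
The relative pronoun is "who" (word 3); it is bound by the head noun immediately before it.
Its filler is the head noun "broker", at word 2.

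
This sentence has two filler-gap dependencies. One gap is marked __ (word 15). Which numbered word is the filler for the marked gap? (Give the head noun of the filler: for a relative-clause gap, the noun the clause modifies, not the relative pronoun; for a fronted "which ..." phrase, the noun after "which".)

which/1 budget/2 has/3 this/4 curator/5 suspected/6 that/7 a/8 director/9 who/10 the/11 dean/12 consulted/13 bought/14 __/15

2

The marked gap is the direct object of "bought".
Its filler is the fronted wh-phrase "which budget", at word 2.
(The other dependency links word 9 to a gap after word 13.)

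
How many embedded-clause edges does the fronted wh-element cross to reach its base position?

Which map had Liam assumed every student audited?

1

"which map" is extracted from the object of "audited".
Boundaries crossed, outermost first: [Ø] — 1 in total.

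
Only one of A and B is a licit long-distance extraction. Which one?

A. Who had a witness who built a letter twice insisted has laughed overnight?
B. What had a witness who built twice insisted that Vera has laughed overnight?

A

In B, the wh-phrase is extracted from inside a complex-NP island (relative clause) (introduced by "who"), which blocks movement.
In A, the extraction path crosses only that-complement boundaries, which are transparent.
So A is grammatical.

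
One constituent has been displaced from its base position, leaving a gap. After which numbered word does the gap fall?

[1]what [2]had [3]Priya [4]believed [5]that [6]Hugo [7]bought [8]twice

7

The displaced element is "what" (word 1).
It is linked across 1 clause boundary (that).
It functions as the direct object of "bought", so the gap sits immediately after word 7 ("bought").
Base order: Priya had believed that Hugo bought what twice.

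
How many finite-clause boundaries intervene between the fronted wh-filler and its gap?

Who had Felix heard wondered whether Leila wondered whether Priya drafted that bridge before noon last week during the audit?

1

"who" is extracted from the subject of "wondered".
Boundaries crossed, outermost first: [Ø] — 1 in total.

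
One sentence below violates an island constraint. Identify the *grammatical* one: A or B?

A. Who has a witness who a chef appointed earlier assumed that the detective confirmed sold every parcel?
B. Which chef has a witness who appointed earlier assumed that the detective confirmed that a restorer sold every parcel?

A

In B, the wh-phrase is extracted from inside a complex-NP island (relative clause) (introduced by "who"), which blocks movement.
In A, the extraction path crosses only that-complement boundaries, which are transparent.
So A is grammatical.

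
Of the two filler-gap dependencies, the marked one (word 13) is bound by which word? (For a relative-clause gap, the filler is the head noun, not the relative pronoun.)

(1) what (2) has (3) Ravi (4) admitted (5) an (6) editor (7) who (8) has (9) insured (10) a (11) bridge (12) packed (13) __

The marked gap is the direct object of "packed".
Its filler is the fronted wh-phrase "what", at word 1.
(The other dependency links word 6 to a gap after word 7.)

1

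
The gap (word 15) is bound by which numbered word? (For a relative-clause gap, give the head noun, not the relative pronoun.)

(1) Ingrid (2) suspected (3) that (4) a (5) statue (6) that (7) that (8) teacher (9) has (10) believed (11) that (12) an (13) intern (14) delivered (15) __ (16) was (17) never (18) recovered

5

The gap at 15 is the object of "delivered", inside a relative clause.
The relative pronoun is "that" (word 6); it is bound by the head noun immediately before it.
Its filler is the head noun "statue", at word 5.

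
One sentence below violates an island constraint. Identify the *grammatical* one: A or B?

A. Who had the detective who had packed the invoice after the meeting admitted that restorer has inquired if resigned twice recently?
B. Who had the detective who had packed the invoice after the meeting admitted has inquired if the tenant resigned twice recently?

B

In A, the wh-phrase is extracted from inside a wh-island (introduced by "if"), which blocks movement.
In B, the extraction path crosses only that-complement boundaries, which are transparent.
So B is grammatical.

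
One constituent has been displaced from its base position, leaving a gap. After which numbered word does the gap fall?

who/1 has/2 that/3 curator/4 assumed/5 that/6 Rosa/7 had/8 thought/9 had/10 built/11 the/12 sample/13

The displaced element is "who" (word 1).
It is linked across 2 clause boundaries (that → Ø).
It functions as the subject of "built", so the gap sits immediately after word 9 ("thought").
Base order: That curator has assumed that Rosa had thought who had built the sample.

9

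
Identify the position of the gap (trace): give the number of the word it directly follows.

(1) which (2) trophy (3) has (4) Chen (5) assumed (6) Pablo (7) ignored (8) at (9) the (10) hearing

The displaced element is "which trophy" (word 2).
It is linked across 1 clause boundary (Ø).
It functions as the direct object of "ignored", so the gap sits immediately after word 7 ("ignored").
Base order: Chen has assumed Pablo ignored which trophy at the hearing.

7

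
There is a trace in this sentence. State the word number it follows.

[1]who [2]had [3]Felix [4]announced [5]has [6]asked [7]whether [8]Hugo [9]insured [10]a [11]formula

The displaced element is "who" (word 1).
It is linked across 1 clause boundary (Ø).
It functions as the subject of "asked", so the gap sits immediately after word 4 ("announced").
Base order: Felix had announced who has asked whether Hugo insured a formula.

4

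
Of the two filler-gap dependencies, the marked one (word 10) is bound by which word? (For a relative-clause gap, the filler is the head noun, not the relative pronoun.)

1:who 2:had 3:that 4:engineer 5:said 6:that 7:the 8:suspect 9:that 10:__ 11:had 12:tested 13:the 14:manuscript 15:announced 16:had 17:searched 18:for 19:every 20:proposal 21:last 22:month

The marked gap is inside the relative clause, the subject of "tested".
Its filler is the head noun "suspect" (via "that"), at word 8.
(The other dependency links word 1 to a gap after word 15.)

8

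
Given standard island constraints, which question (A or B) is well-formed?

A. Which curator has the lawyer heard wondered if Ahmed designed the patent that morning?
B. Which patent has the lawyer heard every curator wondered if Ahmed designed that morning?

A

In B, the wh-phrase is extracted from inside a wh-island (introduced by "if"), which blocks movement.
In A, the extraction path crosses only that-complement boundaries, which are transparent.
So A is grammatical.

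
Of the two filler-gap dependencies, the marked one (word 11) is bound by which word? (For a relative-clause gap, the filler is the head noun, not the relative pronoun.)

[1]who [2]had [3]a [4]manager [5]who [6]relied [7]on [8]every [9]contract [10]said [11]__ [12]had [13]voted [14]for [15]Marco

The marked gap is the subject of "voted".
Its filler is the fronted wh-phrase "who", at word 1.
(The other dependency links word 4 to a gap after word 5.)

1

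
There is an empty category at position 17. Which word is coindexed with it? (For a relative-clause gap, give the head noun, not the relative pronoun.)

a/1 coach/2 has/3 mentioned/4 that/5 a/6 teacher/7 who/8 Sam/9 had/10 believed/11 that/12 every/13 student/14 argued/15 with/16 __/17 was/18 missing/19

7

The gap at 17 is the prepositional object of "argued", inside a relative clause.
The relative pronoun is "who" (word 8); it is bound by the head noun immediately before it.
Its filler is the head noun "teacher", at word 7.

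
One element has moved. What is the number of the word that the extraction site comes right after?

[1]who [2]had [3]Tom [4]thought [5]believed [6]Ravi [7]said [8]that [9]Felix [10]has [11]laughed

The displaced element is "who" (word 1).
It is linked across 1 clause boundary (Ø).
It functions as the subject of "believed", so the gap sits immediately after word 4 ("thought").
Base order: Tom had thought that who believed Ravi said that Felix has laughed.

4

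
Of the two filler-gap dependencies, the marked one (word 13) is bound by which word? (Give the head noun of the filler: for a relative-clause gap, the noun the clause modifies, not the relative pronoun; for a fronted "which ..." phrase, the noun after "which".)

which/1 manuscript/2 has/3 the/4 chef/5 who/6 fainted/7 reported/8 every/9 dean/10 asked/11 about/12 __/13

The marked gap is the object of the preposition "about" of "asked".
Its filler is the fronted wh-phrase "which manuscript", at word 2.
(The other dependency links word 5 to a gap after word 6.)

2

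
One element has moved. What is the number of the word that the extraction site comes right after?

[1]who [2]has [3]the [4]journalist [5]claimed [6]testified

5

The displaced element is "who" (word 1).
It is linked across 1 clause boundary (Ø).
It functions as the subject of "testified", so the gap sits immediately after word 5 ("claimed").
Base order: The journalist has claimed that who testified.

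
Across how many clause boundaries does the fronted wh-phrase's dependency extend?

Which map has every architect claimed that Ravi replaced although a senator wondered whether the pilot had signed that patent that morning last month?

1

"which map" is extracted from the object of "replaced".
Boundaries crossed, outermost first: [that] — 1 in total.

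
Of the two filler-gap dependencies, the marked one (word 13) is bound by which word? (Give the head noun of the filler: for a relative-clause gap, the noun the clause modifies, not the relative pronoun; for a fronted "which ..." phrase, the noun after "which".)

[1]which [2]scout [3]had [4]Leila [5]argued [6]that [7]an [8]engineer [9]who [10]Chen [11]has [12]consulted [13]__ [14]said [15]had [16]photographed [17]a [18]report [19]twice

The marked gap is inside the relative clause, the direct object of "consulted".
Its filler is the head noun "engineer" (via "who"), at word 8.
(The other dependency links word 2 to a gap after word 14.)

8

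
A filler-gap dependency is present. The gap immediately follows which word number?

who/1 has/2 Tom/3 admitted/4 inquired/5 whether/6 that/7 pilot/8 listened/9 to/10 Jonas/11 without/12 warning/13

The displaced element is "who" (word 1).
It is linked across 1 clause boundary (Ø).
It functions as the subject of "inquired", so the gap sits immediately after word 4 ("admitted").
Base order: Tom has admitted that who inquired whether that pilot listened to Jonas without warning.

4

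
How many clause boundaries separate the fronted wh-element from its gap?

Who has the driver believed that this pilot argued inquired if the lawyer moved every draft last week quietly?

2

"who" is extracted from the subject of "inquired".
Boundaries crossed, outermost first: [that], [Ø] — 2 in total.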